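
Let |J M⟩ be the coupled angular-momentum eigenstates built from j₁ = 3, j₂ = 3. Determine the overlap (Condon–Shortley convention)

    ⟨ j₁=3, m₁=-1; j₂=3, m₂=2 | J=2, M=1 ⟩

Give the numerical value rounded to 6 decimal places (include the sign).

-0.422577  (= −√(5/28))

√[5·4!2!2!/9! · 2!4!5!1!3!1!] = √(320/7)
  +(−1)^3/∏(3,1,1,2,1,0)! = -1/12  (running -1/12)
  +(−1)^4/∏(4,0,0,1,2,1)! = 1/48  (running -1/16)
⟨..|..⟩ = √(320/7)·(-1/16) = -0.422577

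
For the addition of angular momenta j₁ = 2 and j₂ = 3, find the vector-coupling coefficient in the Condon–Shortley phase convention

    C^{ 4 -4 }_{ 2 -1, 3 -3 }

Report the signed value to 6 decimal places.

+√(3/5) ≈ +0.774597

√[9·1!3!5!/10! · 1!3!0!6!0!8!] = √(311040)
  +(−1)^0/∏(0,1,3,0,0,5)! = 1/720  (running 1/720)
⟨..|..⟩ = √(311040)·(1/720) = +0.774597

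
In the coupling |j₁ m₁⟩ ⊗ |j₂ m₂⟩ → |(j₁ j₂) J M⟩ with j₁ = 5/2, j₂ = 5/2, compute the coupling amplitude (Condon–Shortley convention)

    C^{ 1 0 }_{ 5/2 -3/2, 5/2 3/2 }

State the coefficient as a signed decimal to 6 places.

j₁+j₂−J=4  J+j₁−j₂=1  J−j₁+j₂=1  j₁+j₂+J+1=7
(j₁±m₁, j₂±m₂, J±M) = (1,4,4,1,1,1)
P² = 288/35
sum k=3..4:
  [3] −1/6 = -1/6
  [4] +1/24 = 1/24
S = -1/8
C² = P²·S² = 9/70 ; C = -0.358569

−√(9/70) = -0.358569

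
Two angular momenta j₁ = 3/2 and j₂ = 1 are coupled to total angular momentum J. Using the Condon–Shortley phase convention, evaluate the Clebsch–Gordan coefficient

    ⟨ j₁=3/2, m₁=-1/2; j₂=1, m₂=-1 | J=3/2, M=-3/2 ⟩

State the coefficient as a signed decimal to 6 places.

√[4·1!2!1!/5! · 1!2!0!2!0!3!] = √(8/5)
  +(−1)^0/∏(0,1,2,0,0,1)! = 1/2  (running 1/2)
⟨..|..⟩ = √(8/5)·(1/2) = +0.632456

+√(2/5) ≈ +0.632456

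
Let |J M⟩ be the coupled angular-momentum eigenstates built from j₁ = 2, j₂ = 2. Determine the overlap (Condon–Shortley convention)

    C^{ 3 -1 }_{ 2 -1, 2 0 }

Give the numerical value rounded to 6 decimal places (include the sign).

j₁+j₂−J=1  J+j₁−j₂=3  J−j₁+j₂=3  j₁+j₂+J+1=8
(j₁±m₁, j₂±m₂, J±M) = (1,3,2,2,2,4)
P² = 36/5
sum k=0..1:
  [0] +1/12 = 1/12
  [1] −1/4 = -1/4
S = -1/6
C² = P²·S² = 1/5 ; C = -0.447214

-0.447214  (= −√(1/5))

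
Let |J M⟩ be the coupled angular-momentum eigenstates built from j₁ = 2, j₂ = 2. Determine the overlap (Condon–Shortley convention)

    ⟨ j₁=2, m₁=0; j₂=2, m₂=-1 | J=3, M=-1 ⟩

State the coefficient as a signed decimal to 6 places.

+√(1/5) ≈ +0.447214

triangle: 1!*3!*3!/8! = 36/40320
(j±m)!: 2!*2!*1!*3!*2!*4! = 1152
prefactor² = (2J+1)*Δ*N² = 36/5
  k=0: +1/(0!*1!*2!*1!*1!*2!) = 1/4
  k=1: −1/(1!*0!*1!*0!*2!*3!) = -1/12
Σ = 1/6  ⇒  CG² = 36/5*1/6² = 1/5
CG = +√(1/5) = +0.447214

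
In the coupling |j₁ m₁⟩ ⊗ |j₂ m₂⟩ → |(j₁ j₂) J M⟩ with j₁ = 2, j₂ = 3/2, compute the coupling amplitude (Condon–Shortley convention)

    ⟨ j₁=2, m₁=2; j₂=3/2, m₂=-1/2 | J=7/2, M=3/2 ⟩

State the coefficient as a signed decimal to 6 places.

+√(1/7) ≈ +0.377964

j₁+j₂−J=0  J+j₁−j₂=4  J−j₁+j₂=3  j₁+j₂+J+1=8
(j₁±m₁, j₂±m₂, J±M) = (4,0,1,2,5,2)
P² = 2304/7
sum k=0..0:
  [0] +1/48 = 1/48
S = 1/48
C² = P²·S² = 1/7 ; C = +0.377964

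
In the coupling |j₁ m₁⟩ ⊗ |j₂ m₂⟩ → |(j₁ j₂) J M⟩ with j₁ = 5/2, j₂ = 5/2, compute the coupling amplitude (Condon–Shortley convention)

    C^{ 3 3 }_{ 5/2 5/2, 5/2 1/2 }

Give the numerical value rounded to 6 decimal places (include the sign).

triangle: 2!×3!×3!/9! = 72/362880
(j±m)!: 5!×0!×3!×2!×6!×0! = 1036800
prefactor² = (2J+1)×Δ×N² = 1440
  k=0: +1/(0!×2!×0!×3!×3!×0!) = 1/72
Σ = 1/72  ⇒  CG² = 1440×1/72² = 5/18
CG = +√(5/18) = +0.527046

+0.527046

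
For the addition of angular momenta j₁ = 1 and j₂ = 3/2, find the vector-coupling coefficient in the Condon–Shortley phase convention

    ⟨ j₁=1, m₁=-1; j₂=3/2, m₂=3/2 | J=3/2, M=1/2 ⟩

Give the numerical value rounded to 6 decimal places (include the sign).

triangle: 1!*1!*2!/5! = 2/120
(j±m)!: 0!*2!*3!*0!*2!*1! = 24
prefactor² = (2J+1)*Δ*N² = 8/5
  k=1: −1/(1!*0!*1!*2!*0!*0!) = -1/2
Σ = -1/2  ⇒  CG² = 8/5*(-1/2)² = 2/5
CG = −√(2/5) = -0.632456

−√(2/5) ≈ -0.632456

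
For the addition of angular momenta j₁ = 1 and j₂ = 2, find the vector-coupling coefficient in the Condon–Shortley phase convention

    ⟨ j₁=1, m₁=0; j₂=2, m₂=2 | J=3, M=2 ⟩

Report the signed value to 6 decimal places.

√[7·0!2!4!/7! · 1!1!4!0!5!1!] = √(192)
  +(−1)^0/∏(0,0,1,4,1,0)! = 1/24  (running 1/24)
⟨..|..⟩ = √(192)·(1/24) = +0.577350

+0.577350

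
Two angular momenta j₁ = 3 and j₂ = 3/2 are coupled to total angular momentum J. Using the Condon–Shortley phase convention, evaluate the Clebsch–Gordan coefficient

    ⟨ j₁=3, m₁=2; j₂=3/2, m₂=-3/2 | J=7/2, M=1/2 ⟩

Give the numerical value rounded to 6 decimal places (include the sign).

triangle: 1!·5!·2!/9! = 240/362880
(j±m)!: 5!·1!·0!·3!·4!·3! = 103680
prefactor² = (2J+1)·Δ·N² = 3840/7
  k=0: +1/(0!·1!·1!·0!·4!·2!) = 1/48
Σ = 1/48  ⇒  CG² = 3840/7·1/48² = 5/21
CG = +√(5/21) = +0.487950

+0.487950  (= +√(5/21))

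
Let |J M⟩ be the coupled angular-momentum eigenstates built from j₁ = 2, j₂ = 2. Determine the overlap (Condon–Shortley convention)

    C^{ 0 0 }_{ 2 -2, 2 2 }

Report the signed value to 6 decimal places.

+√(1/5) ≈ +0.447214

j₁+j₂−J=4  J+j₁−j₂=0  J−j₁+j₂=0  j₁+j₂+J+1=5
(j₁±m₁, j₂±m₂, J±M) = (0,4,4,0,0,0)
P² = 576/5
sum k=4..4:
  [4] +1/24 = 1/24
S = 1/24
C² = P²·S² = 1/5 ; C = +0.447214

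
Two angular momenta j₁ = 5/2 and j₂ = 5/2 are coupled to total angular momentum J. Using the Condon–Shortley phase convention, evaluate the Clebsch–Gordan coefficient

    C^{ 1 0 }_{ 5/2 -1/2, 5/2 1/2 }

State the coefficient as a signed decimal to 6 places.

+√(1/70) ≈ +0.119523

j₁+j₂−J=4  J+j₁−j₂=1  J−j₁+j₂=1  j₁+j₂+J+1=7
(j₁±m₁, j₂±m₂, J±M) = (2,3,3,2,1,1)
P² = 72/35
sum k=2..3:
  [2] +1/4 = 1/4
  [3] −1/6 = -1/6
S = 1/12
C² = P²·S² = 1/70 ; C = +0.119523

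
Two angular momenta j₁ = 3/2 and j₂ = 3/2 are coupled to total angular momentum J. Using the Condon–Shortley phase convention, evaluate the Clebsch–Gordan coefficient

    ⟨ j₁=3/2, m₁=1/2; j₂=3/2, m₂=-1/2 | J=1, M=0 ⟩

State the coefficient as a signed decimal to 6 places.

j₁+j₂−J=2  J+j₁−j₂=1  J−j₁+j₂=1  j₁+j₂+J+1=5
(j₁±m₁, j₂±m₂, J±M) = (2,1,1,2,1,1)
P² = 1/5
sum k=0..1:
  [0] +1/2 = 1/2
  [1] −1/1 = -1
S = -1/2
C² = P²·S² = 1/20 ; C = -0.223607

-0.223607  (= −√(1/20))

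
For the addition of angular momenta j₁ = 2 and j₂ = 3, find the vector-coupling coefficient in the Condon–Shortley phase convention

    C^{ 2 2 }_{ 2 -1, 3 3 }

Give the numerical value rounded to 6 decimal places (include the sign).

-0.597614  (= −√(5/14))

triangle: 3!·1!·3!/8! = 36/40320
(j±m)!: 1!·3!·6!·0!·4!·0! = 103680
prefactor² = (2J+1)·Δ·N² = 3240/7
  k=3: −1/(3!·0!·0!·3!·1!·0!) = -1/36
Σ = -1/36  ⇒  CG² = 3240/7·(-1/36)² = 5/14
CG = −√(5/14) = -0.597614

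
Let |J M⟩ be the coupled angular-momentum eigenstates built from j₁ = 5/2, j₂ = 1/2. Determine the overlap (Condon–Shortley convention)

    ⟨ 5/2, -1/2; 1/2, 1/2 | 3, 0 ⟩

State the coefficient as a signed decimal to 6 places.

+0.707107  (= +√(1/2))

√[7·0!5!1!/7! · 2!3!1!0!3!3!] = √(72)
  +(−1)^0/∏(0,0,3,1,2,0)! = 1/12  (running 1/12)
⟨..|..⟩ = √(72)·(1/12) = +0.707107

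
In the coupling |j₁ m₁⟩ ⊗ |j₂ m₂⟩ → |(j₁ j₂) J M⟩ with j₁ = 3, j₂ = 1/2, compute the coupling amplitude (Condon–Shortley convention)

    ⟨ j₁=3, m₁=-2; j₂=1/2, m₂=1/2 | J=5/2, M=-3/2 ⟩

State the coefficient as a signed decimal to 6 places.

√[6·1!5!0!/7! · 1!5!1!0!1!4!] = √(2880/7)
  +(−1)^1/∏(1,0,4,0,1,0)! = -1/24  (running -1/24)
⟨..|..⟩ = √(2880/7)·(-1/24) = -0.845154

-0.845154  (= −√(5/7))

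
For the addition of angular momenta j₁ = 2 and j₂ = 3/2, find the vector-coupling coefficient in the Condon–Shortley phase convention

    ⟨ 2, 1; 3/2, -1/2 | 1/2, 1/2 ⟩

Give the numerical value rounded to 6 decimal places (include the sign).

triangle: 3!·1!·0!/5! = 6/120
(j±m)!: 3!·1!·1!·2!·1!·0! = 12
prefactor² = (2J+1)·Δ·N² = 6/5
  k=1: −1/(1!·2!·0!·0!·1!·0!) = -1/2
Σ = -1/2  ⇒  CG² = 6/5·(-1/2)² = 3/10
CG = −√(3/10) = -0.547723

-0.547723  (= −√(3/10))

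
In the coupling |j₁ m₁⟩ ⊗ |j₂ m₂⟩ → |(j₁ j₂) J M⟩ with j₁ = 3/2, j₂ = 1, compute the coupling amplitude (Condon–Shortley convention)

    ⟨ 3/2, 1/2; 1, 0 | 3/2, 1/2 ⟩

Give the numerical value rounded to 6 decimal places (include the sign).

+0.258199  (= +√(1/15))

triangle: 1!×2!×1!/5! = 2/120
(j±m)!: 2!×1!×1!×1!×2!×1! = 4
prefactor² = (2J+1)×Δ×N² = 4/15
  k=0: +1/(0!×1!×1!×1!×1!×0!) = 1
  k=1: −1/(1!×0!×0!×0!×2!×1!) = -1/2
Σ = 1/2  ⇒  CG² = 4/15×1/2² = 1/15
CG = +√(1/15) = +0.258199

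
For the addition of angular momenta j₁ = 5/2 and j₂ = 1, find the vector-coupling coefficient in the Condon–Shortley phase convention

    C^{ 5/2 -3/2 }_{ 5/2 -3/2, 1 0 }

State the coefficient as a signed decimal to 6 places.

-0.507093  (= −√(9/35))

√[6·1!4!1!/7! · 1!4!1!1!1!4!] = √(576/35)
  +(−1)^0/∏(0,1,4,1,0,0)! = 1/24  (running 1/24)
  +(−1)^1/∏(1,0,3,0,1,1)! = -1/6  (running -1/8)
⟨..|..⟩ = √(576/35)·(-1/8) = -0.507093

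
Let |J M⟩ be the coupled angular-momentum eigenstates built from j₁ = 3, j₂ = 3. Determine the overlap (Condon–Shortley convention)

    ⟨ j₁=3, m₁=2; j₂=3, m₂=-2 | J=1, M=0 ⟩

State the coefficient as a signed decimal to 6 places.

triangle: 5!×1!×1!/8! = 120/40320
(j±m)!: 5!×1!×1!×5!×1!×1! = 14400
prefactor² = (2J+1)×Δ×N² = 900/7
  k=0: +1/(0!×5!×1!×1!×0!×0!) = 1/120
  k=1: −1/(1!×4!×0!×0!×1!×1!) = -1/24
Σ = -1/30  ⇒  CG² = 900/7×(-1/30)² = 1/7
CG = −√(1/7) = -0.377964

-0.377964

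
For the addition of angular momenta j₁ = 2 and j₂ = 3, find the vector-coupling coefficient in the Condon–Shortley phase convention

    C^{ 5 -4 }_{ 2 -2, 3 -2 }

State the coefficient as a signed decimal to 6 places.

√[11·0!4!6!/11! · 0!4!1!5!1!9!] = √(4976640)
  +(−1)^0/∏(0,0,4,1,0,5)! = 1/2880  (running 1/2880)
⟨..|..⟩ = √(4976640)·(1/2880) = +0.774597

+0.774597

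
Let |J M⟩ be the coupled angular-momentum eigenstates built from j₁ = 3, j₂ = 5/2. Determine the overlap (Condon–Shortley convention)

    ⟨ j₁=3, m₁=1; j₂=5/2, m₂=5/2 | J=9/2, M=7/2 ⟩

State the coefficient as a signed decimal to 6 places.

√[10·1!5!4!/11! · 4!2!5!0!8!1!] = √(1843200/11)
  +(−1)^1/∏(1,0,1,4,4,0)! = -1/576  (running -1/576)
⟨..|..⟩ = √(1843200/11)·(-1/576) = -0.710669

−√(50/99) ≈ -0.710669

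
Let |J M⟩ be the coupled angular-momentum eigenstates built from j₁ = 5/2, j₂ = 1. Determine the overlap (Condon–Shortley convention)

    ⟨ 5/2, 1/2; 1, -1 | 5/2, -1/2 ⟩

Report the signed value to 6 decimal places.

triangle: 1!*4!*1!/7! = 24/5040
(j±m)!: 3!*2!*0!*2!*2!*3! = 288
prefactor² = (2J+1)*Δ*N² = 288/35
  k=0: +1/(0!*1!*2!*0!*2!*1!) = 1/4
Σ = 1/4  ⇒  CG² = 288/35*1/4² = 18/35
CG = +√(18/35) = +0.717137

+0.717137  (= +√(18/35))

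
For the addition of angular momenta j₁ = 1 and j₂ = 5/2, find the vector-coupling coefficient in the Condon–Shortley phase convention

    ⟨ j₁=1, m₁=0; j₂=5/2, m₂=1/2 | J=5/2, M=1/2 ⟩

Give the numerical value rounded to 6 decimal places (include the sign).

j₁+j₂−J=1  J+j₁−j₂=1  J−j₁+j₂=4  j₁+j₂+J+1=7
(j₁±m₁, j₂±m₂, J±M) = (1,1,3,2,3,2)
P² = 144/35
sum k=0..1:
  [0] +1/6 = 1/6
  [1] −1/4 = -1/4
S = -1/12
C² = P²·S² = 1/35 ; C = -0.169031

−√(1/35) ≈ -0.169031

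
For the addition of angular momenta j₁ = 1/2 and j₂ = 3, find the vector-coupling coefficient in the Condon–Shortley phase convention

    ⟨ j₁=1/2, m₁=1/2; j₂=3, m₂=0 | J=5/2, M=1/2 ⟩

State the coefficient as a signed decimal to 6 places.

√[6·1!0!5!/7! · 1!0!3!3!3!2!] = √(432/7)
  +(−1)^0/∏(0,1,0,3,0,2)! = 1/12  (running 1/12)
⟨..|..⟩ = √(432/7)·(1/12) = +0.654654

+0.654654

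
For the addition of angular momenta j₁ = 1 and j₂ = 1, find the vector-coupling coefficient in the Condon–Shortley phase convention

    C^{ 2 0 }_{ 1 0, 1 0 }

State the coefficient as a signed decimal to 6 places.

j₁+j₂−J=0  J+j₁−j₂=2  J−j₁+j₂=2  j₁+j₂+J+1=5
(j₁±m₁, j₂±m₂, J±M) = (1,1,1,1,2,2)
P² = 2/3
sum k=0..0:
  [0] +1/1 = 1
S = 1
C² = P²·S² = 2/3 ; C = +0.816497

+0.816497  (= +√(2/3))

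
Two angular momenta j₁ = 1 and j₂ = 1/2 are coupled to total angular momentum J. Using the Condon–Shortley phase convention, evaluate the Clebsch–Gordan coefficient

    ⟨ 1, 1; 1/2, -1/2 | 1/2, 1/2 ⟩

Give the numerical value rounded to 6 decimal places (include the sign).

j₁+j₂−J=1  J+j₁−j₂=1  J−j₁+j₂=0  j₁+j₂+J+1=3
(j₁±m₁, j₂±m₂, J±M) = (2,0,0,1,1,0)
P² = 2/3
sum k=0..0:
  [0] +1/1 = 1
S = 1
C² = P²·S² = 2/3 ; C = +0.816497

+0.816497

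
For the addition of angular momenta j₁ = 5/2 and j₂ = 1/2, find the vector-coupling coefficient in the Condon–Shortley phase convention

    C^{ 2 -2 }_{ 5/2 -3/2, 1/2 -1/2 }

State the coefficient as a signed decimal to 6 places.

+√(1/6) ≈ +0.408248

triangle: 1!*4!*0!/6! = 24/720
(j±m)!: 1!*4!*0!*1!*0!*4! = 576
prefactor² = (2J+1)*Δ*N² = 96
  k=0: +1/(0!*1!*4!*0!*0!*0!) = 1/24
Σ = 1/24  ⇒  CG² = 96*1/24² = 1/6
CG = +√(1/6) = +0.408248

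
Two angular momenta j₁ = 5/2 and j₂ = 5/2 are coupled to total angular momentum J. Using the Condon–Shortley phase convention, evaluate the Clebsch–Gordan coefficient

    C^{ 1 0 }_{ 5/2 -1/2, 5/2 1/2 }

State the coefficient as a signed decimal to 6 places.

√[3·4!1!1!/7! · 2!3!3!2!1!1!] = √(72/35)
  +(−1)^2/∏(2,2,1,1,0,0)! = 1/4  (running 1/4)
  +(−1)^3/∏(3,1,0,0,1,1)! = -1/6  (running 1/12)
⟨..|..⟩ = √(72/35)·(1/12) = +0.119523

+0.119523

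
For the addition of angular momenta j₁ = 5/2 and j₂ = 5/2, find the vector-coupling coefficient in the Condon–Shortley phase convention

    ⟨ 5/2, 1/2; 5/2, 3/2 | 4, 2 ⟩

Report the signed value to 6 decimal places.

triangle: 1!*4!*4!/10! = 576/3628800
(j±m)!: 3!*2!*4!*1!*6!*2! = 414720
prefactor² = (2J+1)*Δ*N² = 20736/35
  k=0: +1/(0!*1!*2!*4!*2!*0!) = 1/96
  k=1: −1/(1!*0!*1!*3!*3!*1!) = -1/36
Σ = -5/288  ⇒  CG² = 20736/35*(-5/288)² = 5/28
CG = −√(5/28) = -0.422577

−√(5/28) = -0.422577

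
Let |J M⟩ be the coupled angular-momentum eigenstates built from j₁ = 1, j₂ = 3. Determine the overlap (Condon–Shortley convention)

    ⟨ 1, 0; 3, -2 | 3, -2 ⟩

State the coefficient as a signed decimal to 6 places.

j₁+j₂−J=1  J+j₁−j₂=1  J−j₁+j₂=5  j₁+j₂+J+1=8
(j₁±m₁, j₂±m₂, J±M) = (1,1,1,5,1,5)
P² = 300
sum k=0..1:
  [0] +1/24 = 1/24
  [1] −1/120 = -1/120
S = 1/30
C² = P²·S² = 1/3 ; C = +0.577350

+√(1/3) ≈ +0.577350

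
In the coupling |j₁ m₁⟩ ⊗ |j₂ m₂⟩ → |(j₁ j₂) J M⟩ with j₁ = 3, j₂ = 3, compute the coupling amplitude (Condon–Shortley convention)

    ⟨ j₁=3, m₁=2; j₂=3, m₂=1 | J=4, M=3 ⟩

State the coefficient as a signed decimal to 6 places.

−√(1/11) ≈ -0.301511

√[9·2!4!4!/11! · 5!1!4!2!7!1!] = √(82944/11)
  +(−1)^0/∏(0,2,1,4,3,0)! = 1/288  (running 1/288)
  +(−1)^1/∏(1,1,0,3,4,1)! = -1/144  (running -1/288)
⟨..|..⟩ = √(82944/11)·(-1/288) = -0.301511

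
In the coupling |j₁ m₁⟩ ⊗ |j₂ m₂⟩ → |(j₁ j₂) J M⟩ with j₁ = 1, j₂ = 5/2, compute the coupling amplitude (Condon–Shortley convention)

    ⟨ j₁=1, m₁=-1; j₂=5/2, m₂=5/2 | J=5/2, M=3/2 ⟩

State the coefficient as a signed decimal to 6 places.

triangle: 1!·1!·4!/7! = 24/5040
(j±m)!: 0!·2!·5!·0!·4!·1! = 5760
prefactor² = (2J+1)·Δ·N² = 1152/7
  k=1: −1/(1!·0!·1!·4!·0!·0!) = -1/24
Σ = -1/24  ⇒  CG² = 1152/7·(-1/24)² = 2/7
CG = −√(2/7) = -0.534522

-0.534522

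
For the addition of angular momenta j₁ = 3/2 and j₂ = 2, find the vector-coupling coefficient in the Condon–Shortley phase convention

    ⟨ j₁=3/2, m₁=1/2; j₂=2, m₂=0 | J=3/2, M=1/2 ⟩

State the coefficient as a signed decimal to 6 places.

√[4·2!1!2!/6! · 2!1!2!2!2!1!] = √(16/45)
  +(−1)^0/∏(0,2,1,2,0,0)! = 1/4  (running 1/4)
  +(−1)^1/∏(1,1,0,1,1,1)! = -1  (running -3/4)
⟨..|..⟩ = √(16/45)·(-3/4) = -0.447214

-0.447214  (= −√(1/5))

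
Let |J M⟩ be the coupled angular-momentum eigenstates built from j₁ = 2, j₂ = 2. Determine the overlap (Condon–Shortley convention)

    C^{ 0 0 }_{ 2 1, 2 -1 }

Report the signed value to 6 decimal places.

triangle: 4!·0!·0!/5! = 24/120
(j±m)!: 3!·1!·1!·3!·0!·0! = 36
prefactor² = (2J+1)·Δ·N² = 36/5
  k=1: −1/(1!·3!·0!·0!·0!·0!) = -1/6
Σ = -1/6  ⇒  CG² = 36/5·(-1/6)² = 1/5
CG = −√(1/5) = -0.447214

−√(1/5) = -0.447214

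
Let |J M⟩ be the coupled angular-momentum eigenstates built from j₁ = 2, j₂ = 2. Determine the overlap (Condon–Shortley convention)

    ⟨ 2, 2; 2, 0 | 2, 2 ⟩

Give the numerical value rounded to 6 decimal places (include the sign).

triangle: 2!*2!*2!/7! = 8/5040
(j±m)!: 4!*0!*2!*2!*4!*0! = 2304
prefactor² = (2J+1)*Δ*N² = 128/7
  k=0: +1/(0!*2!*0!*2!*2!*0!) = 1/8
Σ = 1/8  ⇒  CG² = 128/7*1/8² = 2/7
CG = +√(2/7) = +0.534522

+√(2/7) ≈ +0.534522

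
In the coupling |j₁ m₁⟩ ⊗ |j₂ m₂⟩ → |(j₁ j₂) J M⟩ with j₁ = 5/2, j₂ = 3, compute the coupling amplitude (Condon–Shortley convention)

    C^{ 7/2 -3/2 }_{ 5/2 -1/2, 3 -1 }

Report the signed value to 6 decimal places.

√[8·2!3!4!/10! · 2!3!2!4!2!5!] = √(3072/35)
  +(−1)^0/∏(0,2,3,2,0,2)! = 1/48  (running 1/48)
  +(−1)^1/∏(1,1,2,1,1,3)! = -1/12  (running -1/16)
  +(−1)^2/∏(2,0,1,0,2,4)! = 1/96  (running -5/96)
⟨..|..⟩ = √(3072/35)·(-5/96) = -0.487950

-0.487950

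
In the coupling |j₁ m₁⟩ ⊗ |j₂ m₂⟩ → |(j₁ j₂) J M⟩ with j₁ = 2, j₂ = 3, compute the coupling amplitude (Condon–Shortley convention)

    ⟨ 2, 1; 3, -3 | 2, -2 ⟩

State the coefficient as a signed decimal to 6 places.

√[5·3!1!3!/8! · 3!1!0!6!0!4!] = √(3240/7)
  +(−1)^0/∏(0,3,1,0,0,3)! = 1/36  (running 1/36)
⟨..|..⟩ = √(3240/7)·(1/36) = +0.597614

+0.597614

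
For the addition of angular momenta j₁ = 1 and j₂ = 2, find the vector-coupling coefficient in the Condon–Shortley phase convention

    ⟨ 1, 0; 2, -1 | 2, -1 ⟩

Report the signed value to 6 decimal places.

+√(1/6) ≈ +0.408248

j₁+j₂−J=1  J+j₁−j₂=1  J−j₁+j₂=3  j₁+j₂+J+1=6
(j₁±m₁, j₂±m₂, J±M) = (1,1,1,3,1,3)
P² = 3/2
sum k=0..1:
  [0] +1/2 = 1/2
  [1] −1/6 = -1/6
S = 1/3
C² = P²·S² = 1/6 ; C = +0.408248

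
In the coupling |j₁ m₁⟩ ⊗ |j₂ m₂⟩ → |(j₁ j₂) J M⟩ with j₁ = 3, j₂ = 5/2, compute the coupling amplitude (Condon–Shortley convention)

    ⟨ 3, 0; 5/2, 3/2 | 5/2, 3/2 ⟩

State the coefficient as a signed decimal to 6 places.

√[6·3!3!2!/9! · 3!3!4!1!4!1!] = √(864/35)
  +(−1)^2/∏(2,1,1,2,2,0)! = 1/8  (running 1/8)
  +(−1)^3/∏(3,0,0,1,3,1)! = -1/36  (running 7/72)
⟨..|..⟩ = √(864/35)·(7/72) = +0.483046

+0.483046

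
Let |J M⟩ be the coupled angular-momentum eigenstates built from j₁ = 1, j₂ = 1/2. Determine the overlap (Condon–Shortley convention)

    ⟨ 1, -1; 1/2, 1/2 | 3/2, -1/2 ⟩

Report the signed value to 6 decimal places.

+0.577350

j₁+j₂−J=0  J+j₁−j₂=2  J−j₁+j₂=1  j₁+j₂+J+1=4
(j₁±m₁, j₂±m₂, J±M) = (0,2,1,0,1,2)
P² = 4/3
sum k=0..0:
  [0] +1/2 = 1/2
S = 1/2
C² = P²·S² = 1/3 ; C = +0.577350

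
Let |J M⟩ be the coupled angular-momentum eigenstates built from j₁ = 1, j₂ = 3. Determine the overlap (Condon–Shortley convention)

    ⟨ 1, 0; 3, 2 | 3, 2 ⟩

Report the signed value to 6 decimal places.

triangle: 1!×1!×5!/8! = 120/40320
(j±m)!: 1!×1!×5!×1!×5!×1! = 14400
prefactor² = (2J+1)×Δ×N² = 300
  k=0: +1/(0!×1!×1!×5!×0!×0!) = 1/120
  k=1: −1/(1!×0!×0!×4!×1!×1!) = -1/24
Σ = -1/30  ⇒  CG² = 300×(-1/30)² = 1/3
CG = −√(1/3) = -0.577350

−√(1/3) ≈ -0.577350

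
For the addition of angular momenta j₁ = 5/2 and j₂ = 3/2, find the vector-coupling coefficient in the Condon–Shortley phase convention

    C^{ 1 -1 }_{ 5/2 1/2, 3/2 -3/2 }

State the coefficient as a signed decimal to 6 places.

+0.223607  (= +√(1/20))

triangle: 3!*2!*0!/6! = 12/720
(j±m)!: 3!*2!*0!*3!*0!*2! = 144
prefactor² = (2J+1)*Δ*N² = 36/5
  k=0: +1/(0!*3!*2!*0!*0!*0!) = 1/12
Σ = 1/12  ⇒  CG² = 36/5*1/12² = 1/20
CG = +√(1/20) = +0.223607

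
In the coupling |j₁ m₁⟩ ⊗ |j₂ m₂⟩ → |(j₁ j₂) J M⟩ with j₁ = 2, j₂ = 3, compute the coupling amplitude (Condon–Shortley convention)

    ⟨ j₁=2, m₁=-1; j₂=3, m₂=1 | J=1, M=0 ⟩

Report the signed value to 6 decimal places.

triangle: 4!·0!·2!/7! = 48/5040
(j±m)!: 1!·3!·4!·2!·1!·1! = 288
prefactor² = (2J+1)·Δ·N² = 288/35
  k=3: −1/(3!·1!·0!·1!·0!·1!) = -1/6
Σ = -1/6  ⇒  CG² = 288/35·(-1/6)² = 8/35
CG = −√(8/35) = -0.478091

-0.478091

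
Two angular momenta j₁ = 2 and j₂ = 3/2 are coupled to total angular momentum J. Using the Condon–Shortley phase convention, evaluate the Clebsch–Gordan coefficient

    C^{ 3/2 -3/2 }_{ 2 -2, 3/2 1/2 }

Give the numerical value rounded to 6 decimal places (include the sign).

triangle: 2!*2!*1!/6! = 4/720
(j±m)!: 0!*4!*2!*1!*0!*3! = 288
prefactor² = (2J+1)*Δ*N² = 32/5
  k=2: +1/(2!*0!*2!*0!*0!*1!) = 1/4
Σ = 1/4  ⇒  CG² = 32/5*1/4² = 2/5
CG = +√(2/5) = +0.632456

+0.632456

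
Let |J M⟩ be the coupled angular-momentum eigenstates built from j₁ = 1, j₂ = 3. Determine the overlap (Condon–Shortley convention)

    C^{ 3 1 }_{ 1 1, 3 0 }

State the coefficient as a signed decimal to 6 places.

triangle: 1!*1!*5!/8! = 120/40320
(j±m)!: 2!*0!*3!*3!*4!*2! = 3456
prefactor² = (2J+1)*Δ*N² = 72
  k=0: +1/(0!*1!*0!*3!*1!*2!) = 1/12
Σ = 1/12  ⇒  CG² = 72*1/12² = 1/2
CG = +√(1/2) = +0.707107

+0.707107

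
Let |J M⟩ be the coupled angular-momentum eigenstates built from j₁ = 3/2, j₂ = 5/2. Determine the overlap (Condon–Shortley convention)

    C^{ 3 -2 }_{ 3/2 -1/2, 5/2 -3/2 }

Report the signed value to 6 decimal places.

triangle: 1!×2!×4!/8! = 48/40320
(j±m)!: 1!×2!×1!×4!×1!×5! = 5760
prefactor² = (2J+1)×Δ×N² = 48
  k=0: +1/(0!×1!×2!×1!×0!×3!) = 1/12
  k=1: −1/(1!×0!×1!×0!×1!×4!) = -1/24
Σ = 1/24  ⇒  CG² = 48×1/24² = 1/12
CG = +√(1/12) = +0.288675

+0.288675  (= +√(1/12))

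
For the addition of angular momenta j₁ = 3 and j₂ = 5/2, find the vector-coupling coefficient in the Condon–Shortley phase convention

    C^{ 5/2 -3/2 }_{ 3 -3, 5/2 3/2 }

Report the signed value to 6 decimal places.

j₁+j₂−J=3  J+j₁−j₂=3  J−j₁+j₂=2  j₁+j₂+J+1=9
(j₁±m₁, j₂±m₂, J±M) = (0,6,4,1,1,4)
P² = 3456/7
sum k=3..3:
  [3] −1/36 = -1/36
S = -1/36
C² = P²·S² = 8/21 ; C = -0.617213

−√(8/21) ≈ -0.617213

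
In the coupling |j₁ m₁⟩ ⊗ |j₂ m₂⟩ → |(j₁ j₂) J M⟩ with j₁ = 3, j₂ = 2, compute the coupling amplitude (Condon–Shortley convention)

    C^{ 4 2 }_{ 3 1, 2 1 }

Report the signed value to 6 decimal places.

-0.188982  (= −√(1/28))

j₁+j₂−J=1  J+j₁−j₂=5  J−j₁+j₂=3  j₁+j₂+J+1=10
(j₁±m₁, j₂±m₂, J±M) = (4,2,3,1,6,2)
P² = 5184/7
sum k=0..1:
  [0] +1/72 = 1/72
  [1] −1/48 = -1/48
S = -1/144
C² = P²·S² = 1/28 ; C = -0.188982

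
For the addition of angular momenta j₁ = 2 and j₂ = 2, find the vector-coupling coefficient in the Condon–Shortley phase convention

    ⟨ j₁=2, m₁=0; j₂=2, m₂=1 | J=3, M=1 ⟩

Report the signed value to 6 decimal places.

-0.447214  (= −√(1/5))

triangle: 1!·3!·3!/8! = 36/40320
(j±m)!: 2!·2!·3!·1!·4!·2! = 1152
prefactor² = (2J+1)·Δ·N² = 36/5
  k=0: +1/(0!·1!·2!·3!·1!·0!) = 1/12
  k=1: −1/(1!·0!·1!·2!·2!·1!) = -1/4
Σ = -1/6  ⇒  CG² = 36/5·(-1/6)² = 1/5
CG = −√(1/5) = -0.447214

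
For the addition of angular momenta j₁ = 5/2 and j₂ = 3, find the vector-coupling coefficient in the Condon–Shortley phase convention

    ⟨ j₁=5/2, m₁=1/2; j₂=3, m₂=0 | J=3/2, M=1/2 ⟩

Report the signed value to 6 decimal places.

triangle: 4!·1!·2!/8! = 48/40320
(j±m)!: 3!·2!·3!·3!·2!·1! = 864
prefactor² = (2J+1)·Δ·N² = 144/35
  k=1: −1/(1!·3!·1!·2!·0!·0!) = -1/12
  k=2: +1/(2!·2!·0!·1!·1!·1!) = 1/4
Σ = 1/6  ⇒  CG² = 144/35·1/6² = 4/35
CG = +√(4/35) = +0.338062

+√(4/35) = +0.338062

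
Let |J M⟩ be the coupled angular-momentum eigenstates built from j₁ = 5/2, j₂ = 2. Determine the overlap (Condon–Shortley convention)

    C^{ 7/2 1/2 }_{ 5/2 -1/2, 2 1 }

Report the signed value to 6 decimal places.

triangle: 1!*4!*3!/9! = 144/362880
(j±m)!: 2!*3!*3!*1!*4!*3! = 10368
prefactor² = (2J+1)*Δ*N² = 1152/35
  k=0: +1/(0!*1!*3!*3!*1!*0!) = 1/36
  k=1: −1/(1!*0!*2!*2!*2!*1!) = -1/8
Σ = -7/72  ⇒  CG² = 1152/35*(-7/72)² = 14/45
CG = −√(14/45) = -0.557773

−√(14/45) ≈ -0.557773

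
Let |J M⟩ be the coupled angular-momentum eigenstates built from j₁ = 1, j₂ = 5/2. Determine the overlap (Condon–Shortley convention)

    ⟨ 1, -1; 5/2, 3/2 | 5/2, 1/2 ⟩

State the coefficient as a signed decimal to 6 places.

-0.676123

j₁+j₂−J=1  J+j₁−j₂=1  J−j₁+j₂=4  j₁+j₂+J+1=7
(j₁±m₁, j₂±m₂, J±M) = (0,2,4,1,3,2)
P² = 576/35
sum k=1..1:
  [1] −1/6 = -1/6
S = -1/6
C² = P²·S² = 16/35 ; C = -0.676123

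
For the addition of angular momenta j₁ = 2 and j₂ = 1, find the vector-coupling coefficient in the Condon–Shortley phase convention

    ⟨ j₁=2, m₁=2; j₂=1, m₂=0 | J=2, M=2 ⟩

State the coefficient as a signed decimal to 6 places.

+0.816497

triangle: 1!×3!×1!/6! = 6/720
(j±m)!: 4!×0!×1!×1!×4!×0! = 576
prefactor² = (2J+1)×Δ×N² = 24
  k=0: +1/(0!×1!×0!×1!×3!×0!) = 1/6
Σ = 1/6  ⇒  CG² = 24×1/6² = 2/3
CG = +√(2/3) = +0.816497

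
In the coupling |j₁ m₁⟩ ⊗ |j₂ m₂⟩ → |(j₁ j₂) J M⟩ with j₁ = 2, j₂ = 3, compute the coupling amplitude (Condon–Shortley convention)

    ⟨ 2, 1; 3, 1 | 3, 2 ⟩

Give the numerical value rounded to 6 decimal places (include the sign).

-0.500000

√[7·2!2!4!/9! · 3!1!4!2!5!1!] = √(64)
  +(−1)^0/∏(0,2,1,4,1,0)! = 1/48  (running 1/48)
  +(−1)^1/∏(1,1,0,3,2,1)! = -1/12  (running -1/16)
⟨..|..⟩ = √(64)·(-1/16) = -0.500000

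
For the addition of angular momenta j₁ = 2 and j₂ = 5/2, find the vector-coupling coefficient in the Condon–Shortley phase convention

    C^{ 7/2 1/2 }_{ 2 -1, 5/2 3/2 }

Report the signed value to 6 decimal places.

triangle: 1!*3!*4!/9! = 144/362880
(j±m)!: 1!*3!*4!*1!*4!*3! = 20736
prefactor² = (2J+1)*Δ*N² = 2304/35
  k=0: +1/(0!*1!*3!*4!*0!*0!) = 1/144
  k=1: −1/(1!*0!*2!*3!*1!*1!) = -1/12
Σ = -11/144  ⇒  CG² = 2304/35*(-11/144)² = 121/315
CG = −√(121/315) = -0.619780

-0.619780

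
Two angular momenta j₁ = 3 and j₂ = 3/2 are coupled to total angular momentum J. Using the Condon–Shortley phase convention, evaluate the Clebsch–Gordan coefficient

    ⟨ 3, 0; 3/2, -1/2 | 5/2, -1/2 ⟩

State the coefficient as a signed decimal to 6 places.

triangle: 2!·4!·1!/8! = 48/40320
(j±m)!: 3!·3!·1!·2!·2!·3! = 864
prefactor² = (2J+1)·Δ·N² = 216/35
  k=0: +1/(0!·2!·3!·1!·1!·0!) = 1/12
  k=1: −1/(1!·1!·2!·0!·2!·1!) = -1/4
Σ = -1/6  ⇒  CG² = 216/35·(-1/6)² = 6/35
CG = −√(6/35) = -0.414039

−√(6/35) = -0.414039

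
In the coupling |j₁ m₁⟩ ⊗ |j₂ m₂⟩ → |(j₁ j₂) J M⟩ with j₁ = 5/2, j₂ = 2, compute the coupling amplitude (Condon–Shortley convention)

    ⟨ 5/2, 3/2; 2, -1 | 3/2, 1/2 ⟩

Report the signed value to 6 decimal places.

√[4·3!2!1!/7! · 4!1!1!3!2!1!] = √(96/35)
  +(−1)^0/∏(0,3,1,1,1,0)! = 1/6  (running 1/6)
  +(−1)^1/∏(1,2,0,0,2,1)! = -1/4  (running -1/12)
⟨..|..⟩ = √(96/35)·(-1/12) = -0.138013

-0.138013  (= −√(2/105))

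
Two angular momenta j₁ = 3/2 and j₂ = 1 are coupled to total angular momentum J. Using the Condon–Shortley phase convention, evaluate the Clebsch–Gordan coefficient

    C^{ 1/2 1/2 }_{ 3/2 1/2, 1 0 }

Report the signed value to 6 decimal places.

triangle: 2!·1!·0!/4! = 2/24
(j±m)!: 2!·1!·1!·1!·1!·0! = 2
prefactor² = (2J+1)·Δ·N² = 1/3
  k=1: −1/(1!·1!·0!·0!·1!·0!) = -1
Σ = -1  ⇒  CG² = 1/3·(-1)² = 1/3
CG = −√(1/3) = -0.577350

-0.577350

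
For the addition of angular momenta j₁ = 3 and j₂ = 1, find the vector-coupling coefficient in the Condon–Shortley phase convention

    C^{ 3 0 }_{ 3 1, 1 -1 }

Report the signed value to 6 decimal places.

+0.707107

√[7·1!5!1!/8! · 4!2!0!2!3!3!] = √(72)
  +(−1)^0/∏(0,1,2,0,3,1)! = 1/12  (running 1/12)
⟨..|..⟩ = √(72)·(1/12) = +0.707107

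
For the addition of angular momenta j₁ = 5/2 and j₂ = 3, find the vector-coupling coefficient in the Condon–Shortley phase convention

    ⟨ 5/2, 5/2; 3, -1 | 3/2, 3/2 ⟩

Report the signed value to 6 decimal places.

j₁+j₂−J=4  J+j₁−j₂=1  J−j₁+j₂=2  j₁+j₂+J+1=8
(j₁±m₁, j₂±m₂, J±M) = (5,0,2,4,3,0)
P² = 1152/7
sum k=0..0:
  [0] +1/48 = 1/48
S = 1/48
C² = P²·S² = 1/14 ; C = +0.267261

+√(1/14) ≈ +0.267261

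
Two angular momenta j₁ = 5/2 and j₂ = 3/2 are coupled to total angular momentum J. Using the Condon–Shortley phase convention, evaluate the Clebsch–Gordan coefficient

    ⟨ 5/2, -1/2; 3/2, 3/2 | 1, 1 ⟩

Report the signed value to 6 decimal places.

√[3·3!2!0!/6! · 2!3!3!0!2!0!] = √(36/5)
  +(−1)^3/∏(3,0,0,0,2,0)! = -1/12  (running -1/12)
⟨..|..⟩ = √(36/5)·(-1/12) = -0.223607

-0.223607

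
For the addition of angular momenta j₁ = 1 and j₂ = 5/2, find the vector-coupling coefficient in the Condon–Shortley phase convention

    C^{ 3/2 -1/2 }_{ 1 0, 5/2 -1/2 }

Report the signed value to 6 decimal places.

-0.632456

j₁+j₂−J=2  J+j₁−j₂=0  J−j₁+j₂=3  j₁+j₂+J+1=6
(j₁±m₁, j₂±m₂, J±M) = (1,1,2,3,1,2)
P² = 8/5
sum k=1..1:
  [1] −1/2 = -1/2
S = -1/2
C² = P²·S² = 2/5 ; C = -0.632456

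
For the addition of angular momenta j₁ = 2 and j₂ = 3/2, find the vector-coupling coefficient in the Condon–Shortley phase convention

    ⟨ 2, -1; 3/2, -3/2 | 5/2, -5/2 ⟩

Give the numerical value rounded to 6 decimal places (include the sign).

+0.654654  (= +√(3/7))

√[6·1!3!2!/7! · 1!3!0!3!0!5!] = √(432/7)
  +(−1)^0/∏(0,1,3,0,0,2)! = 1/12  (running 1/12)
⟨..|..⟩ = √(432/7)·(1/12) = +0.654654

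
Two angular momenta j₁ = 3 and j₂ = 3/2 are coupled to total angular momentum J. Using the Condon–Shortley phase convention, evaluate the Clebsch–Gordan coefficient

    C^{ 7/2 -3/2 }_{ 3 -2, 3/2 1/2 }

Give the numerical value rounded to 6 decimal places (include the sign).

−√(3/7) ≈ -0.654654

j₁+j₂−J=1  J+j₁−j₂=5  J−j₁+j₂=2  j₁+j₂+J+1=9
(j₁±m₁, j₂±m₂, J±M) = (1,5,2,1,2,5)
P² = 6400/21
sum k=0..1:
  [0] +1/240 = 1/240
  [1] −1/24 = -1/24
S = -3/80
C² = P²·S² = 3/7 ; C = -0.654654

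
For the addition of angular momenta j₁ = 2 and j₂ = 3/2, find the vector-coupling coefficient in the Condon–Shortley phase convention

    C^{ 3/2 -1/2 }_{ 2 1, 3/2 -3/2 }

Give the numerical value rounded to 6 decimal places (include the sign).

√[4·2!2!1!/6! · 3!1!0!3!1!2!] = √(8/5)
  +(−1)^0/∏(0,2,1,0,1,1)! = 1/2  (running 1/2)
⟨..|..⟩ = √(8/5)·(1/2) = +0.632456

+√(2/5) ≈ +0.632456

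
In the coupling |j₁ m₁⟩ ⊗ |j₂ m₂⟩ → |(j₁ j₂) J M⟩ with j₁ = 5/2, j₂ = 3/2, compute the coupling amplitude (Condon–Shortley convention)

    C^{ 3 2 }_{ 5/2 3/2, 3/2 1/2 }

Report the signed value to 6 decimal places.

+√(1/12) = +0.288675

j₁+j₂−J=1  J+j₁−j₂=4  J−j₁+j₂=2  j₁+j₂+J+1=8
(j₁±m₁, j₂±m₂, J±M) = (4,1,2,1,5,1)
P² = 48
sum k=0..1:
  [0] +1/12 = 1/12
  [1] −1/24 = -1/24
S = 1/24
C² = P²·S² = 1/12 ; C = +0.288675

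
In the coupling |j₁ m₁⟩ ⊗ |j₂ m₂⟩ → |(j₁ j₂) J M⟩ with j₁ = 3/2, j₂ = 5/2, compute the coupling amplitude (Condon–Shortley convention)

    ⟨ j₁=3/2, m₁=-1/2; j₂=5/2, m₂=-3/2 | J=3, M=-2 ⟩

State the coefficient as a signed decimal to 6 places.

triangle: 1!·2!·4!/8! = 48/40320
(j±m)!: 1!·2!·1!·4!·1!·5! = 5760
prefactor² = (2J+1)·Δ·N² = 48
  k=0: +1/(0!·1!·2!·1!·0!·3!) = 1/12
  k=1: −1/(1!·0!·1!·0!·1!·4!) = -1/24
Σ = 1/24  ⇒  CG² = 48·1/24² = 1/12
CG = +√(1/12) = +0.288675

+0.288675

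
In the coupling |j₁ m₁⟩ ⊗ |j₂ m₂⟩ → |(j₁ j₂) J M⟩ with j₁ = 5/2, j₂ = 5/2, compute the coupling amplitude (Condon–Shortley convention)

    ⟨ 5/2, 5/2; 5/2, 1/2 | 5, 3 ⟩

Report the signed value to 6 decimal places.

j₁+j₂−J=0  J+j₁−j₂=5  J−j₁+j₂=5  j₁+j₂+J+1=11
(j₁±m₁, j₂±m₂, J±M) = (5,0,3,2,8,2)
P² = 460800
sum k=0..0:
  [0] +1/1440 = 1/1440
S = 1/1440
C² = P²·S² = 2/9 ; C = +0.471405

+√(2/9) = +0.471405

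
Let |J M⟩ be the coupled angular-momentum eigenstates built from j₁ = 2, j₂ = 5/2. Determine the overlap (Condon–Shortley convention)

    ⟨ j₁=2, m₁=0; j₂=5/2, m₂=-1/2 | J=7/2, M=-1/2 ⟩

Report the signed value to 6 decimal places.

triangle: 1!·3!·4!/9! = 144/362880
(j±m)!: 2!·2!·2!·3!·3!·4! = 6912
prefactor² = (2J+1)·Δ·N² = 768/35
  k=0: +1/(0!·1!·2!·2!·1!·2!) = 1/8
  k=1: −1/(1!·0!·1!·1!·2!·3!) = -1/12
Σ = 1/24  ⇒  CG² = 768/35·1/24² = 4/105
CG = +√(4/105) = +0.195180

+√(4/105) ≈ +0.195180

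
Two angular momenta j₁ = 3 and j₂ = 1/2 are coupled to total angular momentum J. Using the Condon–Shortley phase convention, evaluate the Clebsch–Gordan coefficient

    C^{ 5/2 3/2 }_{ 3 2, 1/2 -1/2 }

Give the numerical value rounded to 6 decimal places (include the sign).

triangle: 1!×5!×0!/7! = 120/5040
(j±m)!: 5!×1!×0!×1!×4!×1! = 2880
prefactor² = (2J+1)×Δ×N² = 2880/7
  k=0: +1/(0!×1!×1!×0!×4!×0!) = 1/24
Σ = 1/24  ⇒  CG² = 2880/7×1/24² = 5/7
CG = +√(5/7) = +0.845154

+√(5/7) = +0.845154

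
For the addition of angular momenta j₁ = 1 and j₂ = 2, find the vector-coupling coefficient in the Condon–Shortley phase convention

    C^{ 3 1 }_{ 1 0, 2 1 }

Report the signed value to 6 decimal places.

+√(8/15) = +0.730297

√[7·0!2!4!/7! · 1!1!3!1!4!2!] = √(96/5)
  +(−1)^0/∏(0,0,1,3,1,1)! = 1/6  (running 1/6)
⟨..|..⟩ = √(96/5)·(1/6) = +0.730297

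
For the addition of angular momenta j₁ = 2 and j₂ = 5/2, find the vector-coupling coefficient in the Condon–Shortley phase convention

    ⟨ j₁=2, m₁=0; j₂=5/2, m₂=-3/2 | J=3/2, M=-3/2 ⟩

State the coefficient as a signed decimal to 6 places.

j₁+j₂−J=3  J+j₁−j₂=1  J−j₁+j₂=2  j₁+j₂+J+1=7
(j₁±m₁, j₂±m₂, J±M) = (2,2,1,4,0,3)
P² = 192/35
sum k=1..1:
  [1] −1/4 = -1/4
S = -1/4
C² = P²·S² = 12/35 ; C = -0.585540

−√(12/35) ≈ -0.585540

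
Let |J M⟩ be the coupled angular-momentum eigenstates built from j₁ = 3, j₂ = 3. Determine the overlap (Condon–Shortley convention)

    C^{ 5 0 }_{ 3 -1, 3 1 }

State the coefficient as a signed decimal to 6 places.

√[11·1!5!5!/12! · 2!4!4!2!5!5!] = √(76800/7)
  +(−1)^0/∏(0,1,4,4,1,1)! = 1/576  (running 1/576)
  +(−1)^1/∏(1,0,3,3,2,2)! = -1/144  (running -1/192)
⟨..|..⟩ = √(76800/7)·(-1/192) = -0.545545

−√(25/84) = -0.545545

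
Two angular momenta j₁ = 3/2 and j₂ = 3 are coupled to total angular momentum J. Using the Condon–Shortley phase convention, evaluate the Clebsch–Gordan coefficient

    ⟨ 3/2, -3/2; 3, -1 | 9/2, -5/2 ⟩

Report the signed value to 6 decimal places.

j₁+j₂−J=0  J+j₁−j₂=3  J−j₁+j₂=6  j₁+j₂+J+1=10
(j₁±m₁, j₂±m₂, J±M) = (0,3,2,4,2,7)
P² = 34560
sum k=0..0:
  [0] +1/288 = 1/288
S = 1/288
C² = P²·S² = 5/12 ; C = +0.645497

+√(5/12) = +0.645497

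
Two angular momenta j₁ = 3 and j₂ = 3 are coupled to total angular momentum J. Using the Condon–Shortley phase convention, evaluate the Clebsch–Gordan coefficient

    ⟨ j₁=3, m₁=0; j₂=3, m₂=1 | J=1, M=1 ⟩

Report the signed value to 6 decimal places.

j₁+j₂−J=5  J+j₁−j₂=1  J−j₁+j₂=1  j₁+j₂+J+1=8
(j₁±m₁, j₂±m₂, J±M) = (3,3,4,2,2,0)
P² = 216/7
sum k=3..3:
  [3] −1/12 = -1/12
S = -1/12
C² = P²·S² = 3/14 ; C = -0.462910

-0.462910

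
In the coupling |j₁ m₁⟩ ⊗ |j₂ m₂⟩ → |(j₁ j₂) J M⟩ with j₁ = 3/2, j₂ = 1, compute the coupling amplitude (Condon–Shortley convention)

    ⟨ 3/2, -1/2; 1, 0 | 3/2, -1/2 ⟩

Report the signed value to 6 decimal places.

√[4·1!2!1!/5! · 1!2!1!1!1!2!] = √(4/15)
  +(−1)^0/∏(0,1,2,1,0,0)! = 1/2  (running 1/2)
  +(−1)^1/∏(1,0,1,0,1,1)! = -1  (running -1/2)
⟨..|..⟩ = √(4/15)·(-1/2) = -0.258199

-0.258199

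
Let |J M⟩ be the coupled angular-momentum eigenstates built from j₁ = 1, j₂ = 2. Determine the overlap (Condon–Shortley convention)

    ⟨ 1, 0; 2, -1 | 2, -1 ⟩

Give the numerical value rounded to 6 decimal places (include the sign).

+√(1/6) = +0.408248

triangle: 1!*1!*3!/6! = 6/720
(j±m)!: 1!*1!*1!*3!*1!*3! = 36
prefactor² = (2J+1)*Δ*N² = 3/2
  k=0: +1/(0!*1!*1!*1!*0!*2!) = 1/2
  k=1: −1/(1!*0!*0!*0!*1!*3!) = -1/6
Σ = 1/3  ⇒  CG² = 3/2*1/3² = 1/6
CG = +√(1/6) = +0.408248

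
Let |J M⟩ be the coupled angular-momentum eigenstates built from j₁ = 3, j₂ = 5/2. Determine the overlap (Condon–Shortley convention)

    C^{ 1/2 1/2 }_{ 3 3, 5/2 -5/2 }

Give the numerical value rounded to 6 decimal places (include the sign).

√[2·5!1!0!/7! · 6!0!0!5!1!0!] = √(28800/7)
  +(−1)^0/∏(0,5,0,0,1,0)! = 1/120  (running 1/120)
⟨..|..⟩ = √(28800/7)·(1/120) = +0.534522

+0.534522  (= +√(2/7))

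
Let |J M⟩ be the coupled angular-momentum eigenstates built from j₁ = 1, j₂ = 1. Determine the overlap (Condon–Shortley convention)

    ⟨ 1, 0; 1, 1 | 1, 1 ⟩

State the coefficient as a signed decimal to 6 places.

-0.707107

√[3·1!1!1!/4! · 1!1!2!0!2!0!] = √(1/2)
  +(−1)^1/∏(1,0,0,1,1,0)! = -1  (running -1)
⟨..|..⟩ = √(1/2)·(-1) = -0.707107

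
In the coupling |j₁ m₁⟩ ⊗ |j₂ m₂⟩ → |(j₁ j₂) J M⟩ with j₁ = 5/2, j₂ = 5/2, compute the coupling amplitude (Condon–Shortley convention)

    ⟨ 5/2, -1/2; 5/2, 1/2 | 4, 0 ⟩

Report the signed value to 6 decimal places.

triangle: 1!·4!·4!/10! = 576/3628800
(j±m)!: 2!·3!·3!·2!·4!·4! = 82944
prefactor² = (2J+1)·Δ·N² = 20736/175
  k=0: +1/(0!·1!·3!·3!·1!·1!) = 1/36
  k=1: −1/(1!·0!·2!·2!·2!·2!) = -1/16
Σ = -5/144  ⇒  CG² = 20736/175·(-5/144)² = 1/7
CG = −√(1/7) = -0.377964

−√(1/7) ≈ -0.377964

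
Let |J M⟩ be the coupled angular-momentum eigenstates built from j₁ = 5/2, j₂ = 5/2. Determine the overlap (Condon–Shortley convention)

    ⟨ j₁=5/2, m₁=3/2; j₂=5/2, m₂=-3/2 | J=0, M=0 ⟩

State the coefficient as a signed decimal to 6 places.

√[1·5!0!0!/6! · 4!1!1!4!0!0!] = √(96)
  +(−1)^1/∏(1,4,0,0,0,0)! = -1/24  (running -1/24)
⟨..|..⟩ = √(96)·(-1/24) = -0.408248

−√(1/6) ≈ -0.408248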